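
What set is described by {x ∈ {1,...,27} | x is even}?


Checking each candidate:
Condition: even numbers in {1,...,27}
Result = {2, 4, 6, 8, 10, 12, 14, 16, 18, 20, 22, 24, 26}

{2, 4, 6, 8, 10, 12, 14, 16, 18, 20, 22, 24, 26}


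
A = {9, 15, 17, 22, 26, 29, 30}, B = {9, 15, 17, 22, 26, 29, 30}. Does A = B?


Two sets are equal iff they have exactly the same elements.
A = {9, 15, 17, 22, 26, 29, 30}
B = {9, 15, 17, 22, 26, 29, 30}
Same elements → A = B

Yes, A = B


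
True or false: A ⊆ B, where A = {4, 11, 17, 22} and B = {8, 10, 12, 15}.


A ⊆ B means every element of A is in B.
Elements in A not in B: {4, 11, 17, 22}
So A ⊄ B.

No, A ⊄ B


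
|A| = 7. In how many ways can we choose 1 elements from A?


C(n,k) = n! / (k!(n-k)!)
C(7,1) = 7! / (1!6!)
= 7

C(7,1) = 7


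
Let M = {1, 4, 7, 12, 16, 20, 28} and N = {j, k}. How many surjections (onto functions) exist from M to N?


n = |M| = 7, k = |N| = 2. Surjections via inclusion-exclusion:
S(n,k) = Σ(-1)^i × C(k,i) × (k-i)^n, i=0 to k
i=0: (-1)^0×C(2,0)×2^7 = 128
i=1: (-1)^1×C(2,1)×1^7 = -2
i=2: (-1)^2×C(2,2)×0^7 = 0
Total = 126

Number of surjections = 126


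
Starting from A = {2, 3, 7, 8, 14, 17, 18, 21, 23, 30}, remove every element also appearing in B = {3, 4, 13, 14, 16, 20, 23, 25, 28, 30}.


A \ B = elements in A but not in B
A = {2, 3, 7, 8, 14, 17, 18, 21, 23, 30}
B = {3, 4, 13, 14, 16, 20, 23, 25, 28, 30}
Remove from A any elements in B
A \ B = {2, 7, 8, 17, 18, 21}

A \ B = {2, 7, 8, 17, 18, 21}


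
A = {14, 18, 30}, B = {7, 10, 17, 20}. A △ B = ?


A △ B = (A \ B) ∪ (B \ A) = elements in exactly one of A or B
A \ B = {14, 18, 30}
B \ A = {7, 10, 17, 20}
A △ B = {7, 10, 14, 17, 18, 20, 30}

A △ B = {7, 10, 14, 17, 18, 20, 30}


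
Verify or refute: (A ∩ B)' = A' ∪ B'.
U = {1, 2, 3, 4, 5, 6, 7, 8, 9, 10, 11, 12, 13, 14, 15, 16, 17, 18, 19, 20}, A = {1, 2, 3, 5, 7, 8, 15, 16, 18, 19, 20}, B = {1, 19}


LHS: A ∩ B = {1, 19}
(A ∩ B)' = U \ (A ∩ B) = {2, 3, 4, 5, 6, 7, 8, 9, 10, 11, 12, 13, 14, 15, 16, 17, 18, 20}
A' = {4, 6, 9, 10, 11, 12, 13, 14, 17}, B' = {2, 3, 4, 5, 6, 7, 8, 9, 10, 11, 12, 13, 14, 15, 16, 17, 18, 20}
Claimed RHS: A' ∪ B' = {2, 3, 4, 5, 6, 7, 8, 9, 10, 11, 12, 13, 14, 15, 16, 17, 18, 20}
Identity is VALID: LHS = RHS = {2, 3, 4, 5, 6, 7, 8, 9, 10, 11, 12, 13, 14, 15, 16, 17, 18, 20} ✓

Identity is valid. (A ∩ B)' = A' ∪ B' = {2, 3, 4, 5, 6, 7, 8, 9, 10, 11, 12, 13, 14, 15, 16, 17, 18, 20}


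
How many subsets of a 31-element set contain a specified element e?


Subsets of A containing e correspond to subsets of A \ {e}, which has 30 elements.
Count = 2^(n-1) = 2^30
= 1073741824

Number of subsets containing e = 1073741824


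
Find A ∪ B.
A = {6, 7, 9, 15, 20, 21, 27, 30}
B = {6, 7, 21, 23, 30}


A ∪ B = all elements in A or B (or both)
A = {6, 7, 9, 15, 20, 21, 27, 30}
B = {6, 7, 21, 23, 30}
A ∪ B = {6, 7, 9, 15, 20, 21, 23, 27, 30}

A ∪ B = {6, 7, 9, 15, 20, 21, 23, 27, 30}


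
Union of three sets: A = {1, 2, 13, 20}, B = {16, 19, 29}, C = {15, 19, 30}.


A ∪ B = {1, 2, 13, 16, 19, 20, 29}
(A ∪ B) ∪ C = {1, 2, 13, 15, 16, 19, 20, 29, 30}

A ∪ B ∪ C = {1, 2, 13, 15, 16, 19, 20, 29, 30}


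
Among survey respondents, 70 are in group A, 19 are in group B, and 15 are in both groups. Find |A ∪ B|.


|A ∪ B| = |A| + |B| - |A ∩ B|
= 70 + 19 - 15
= 74

|A ∪ B| = 74


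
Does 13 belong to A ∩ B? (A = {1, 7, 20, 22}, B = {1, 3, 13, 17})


A = {1, 7, 20, 22}, B = {1, 3, 13, 17}
A ∩ B = elements in both A and B
A ∩ B = {1}
Checking if 13 ∈ A ∩ B
13 is not in A ∩ B → False

13 ∉ A ∩ B


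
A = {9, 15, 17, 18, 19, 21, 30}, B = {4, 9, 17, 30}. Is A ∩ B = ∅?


Disjoint means A ∩ B = ∅.
A ∩ B = {9, 17, 30}
A ∩ B ≠ ∅, so A and B are NOT disjoint.

No, A and B are not disjoint (A ∩ B = {9, 17, 30})


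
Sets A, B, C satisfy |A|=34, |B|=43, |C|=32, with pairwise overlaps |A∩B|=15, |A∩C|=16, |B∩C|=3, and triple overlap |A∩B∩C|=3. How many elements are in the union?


|A∪B∪C| = |A|+|B|+|C| - |A∩B|-|A∩C|-|B∩C| + |A∩B∩C|
= 34+43+32 - 15-16-3 + 3
= 109 - 34 + 3
= 78

|A ∪ B ∪ C| = 78


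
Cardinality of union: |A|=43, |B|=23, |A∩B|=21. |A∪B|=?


|A ∪ B| = |A| + |B| - |A ∩ B|
= 43 + 23 - 21
= 45

|A ∪ B| = 45


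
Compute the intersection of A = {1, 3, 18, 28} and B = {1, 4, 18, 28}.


A ∩ B = elements in both A and B
A = {1, 3, 18, 28}
B = {1, 4, 18, 28}
A ∩ B = {1, 18, 28}

A ∩ B = {1, 18, 28}


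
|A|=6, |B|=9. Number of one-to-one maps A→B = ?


An injection sends each of |A| = 6 inputs to a distinct output in B.
# injections = |B|·(|B|-1)·…·(|B|-|A|+1) = 9! / (9 - 6)!
= 9 × 8 × 7 × 6 × 5 × 4
= 60480

Number of injections = 60480


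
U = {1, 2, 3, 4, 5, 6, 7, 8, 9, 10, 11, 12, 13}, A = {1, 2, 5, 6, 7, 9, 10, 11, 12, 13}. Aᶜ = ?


Aᶜ = U \ A = elements in U but not in A
U = {1, 2, 3, 4, 5, 6, 7, 8, 9, 10, 11, 12, 13}
A = {1, 2, 5, 6, 7, 9, 10, 11, 12, 13}
Aᶜ = {3, 4, 8}

Aᶜ = {3, 4, 8}


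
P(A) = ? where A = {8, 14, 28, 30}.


|A| = 4, so |P(A)| = 2^4 = 16
Enumerate subsets by cardinality (0 to 4):
∅, {8}, {14}, {28}, {30}, {8, 14}, {8, 28}, {8, 30}, {14, 28}, {14, 30}, {28, 30}, {8, 14, 28}, {8, 14, 30}, {8, 28, 30}, {14, 28, 30}, {8, 14, 28, 30}

P(A) has 16 subsets: ∅, {8}, {14}, {28}, {30}, {8, 14}, {8, 28}, {8, 30}, {14, 28}, {14, 30}, {28, 30}, {8, 14, 28}, {8, 14, 30}, {8, 28, 30}, {14, 28, 30}, {8, 14, 28, 30}


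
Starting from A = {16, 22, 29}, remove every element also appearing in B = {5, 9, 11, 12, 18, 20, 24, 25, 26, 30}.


A \ B = elements in A but not in B
A = {16, 22, 29}
B = {5, 9, 11, 12, 18, 20, 24, 25, 26, 30}
Remove from A any elements in B
A \ B = {16, 22, 29}

A \ B = {16, 22, 29}


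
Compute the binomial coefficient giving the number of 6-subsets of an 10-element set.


C(n,k) = n! / (k!(n-k)!)
C(10,6) = 10! / (6!4!)
= 210

C(10,6) = 210


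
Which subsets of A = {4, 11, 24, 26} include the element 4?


A subset of A contains 4 iff the remaining 3 elements form any subset of A \ {4}.
Count: 2^(n-1) = 2^3 = 8
Subsets containing 4: {4}, {4, 11}, {4, 24}, {4, 26}, {4, 11, 24}, {4, 11, 26}, {4, 24, 26}, {4, 11, 24, 26}

Subsets containing 4 (8 total): {4}, {4, 11}, {4, 24}, {4, 26}, {4, 11, 24}, {4, 11, 26}, {4, 24, 26}, {4, 11, 24, 26}


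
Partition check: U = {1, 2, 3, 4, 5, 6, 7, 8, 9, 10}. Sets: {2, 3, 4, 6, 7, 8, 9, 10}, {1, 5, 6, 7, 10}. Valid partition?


A partition requires: (1) non-empty parts, (2) pairwise disjoint, (3) union = U
Parts: {2, 3, 4, 6, 7, 8, 9, 10}, {1, 5, 6, 7, 10}
Union of parts: {1, 2, 3, 4, 5, 6, 7, 8, 9, 10}
U = {1, 2, 3, 4, 5, 6, 7, 8, 9, 10}
All non-empty? True
Pairwise disjoint? False
Covers U? True

No, not a valid partition


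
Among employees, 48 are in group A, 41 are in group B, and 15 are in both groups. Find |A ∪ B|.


|A ∪ B| = |A| + |B| - |A ∩ B|
= 48 + 41 - 15
= 74

|A ∪ B| = 74


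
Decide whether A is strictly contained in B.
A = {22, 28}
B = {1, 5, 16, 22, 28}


A ⊂ B requires: A ⊆ B AND A ≠ B.
A ⊆ B? Yes
A = B? No
A ⊂ B: Yes (A is a proper subset of B)

Yes, A ⊂ B


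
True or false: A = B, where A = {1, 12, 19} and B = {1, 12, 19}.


Two sets are equal iff they have exactly the same elements.
A = {1, 12, 19}
B = {1, 12, 19}
Same elements → A = B

Yes, A = B


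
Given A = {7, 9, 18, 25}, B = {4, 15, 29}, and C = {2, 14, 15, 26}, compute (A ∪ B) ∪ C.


A ∪ B = {4, 7, 9, 15, 18, 25, 29}
(A ∪ B) ∪ C = {2, 4, 7, 9, 14, 15, 18, 25, 26, 29}

A ∪ B ∪ C = {2, 4, 7, 9, 14, 15, 18, 25, 26, 29}


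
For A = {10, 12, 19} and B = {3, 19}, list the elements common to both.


A ∩ B = elements in both A and B
A = {10, 12, 19}
B = {3, 19}
A ∩ B = {19}

A ∩ B = {19}


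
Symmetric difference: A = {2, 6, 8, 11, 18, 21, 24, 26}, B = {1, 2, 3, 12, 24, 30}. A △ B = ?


A △ B = (A \ B) ∪ (B \ A) = elements in exactly one of A or B
A \ B = {6, 8, 11, 18, 21, 26}
B \ A = {1, 3, 12, 30}
A △ B = {1, 3, 6, 8, 11, 12, 18, 21, 26, 30}

A △ B = {1, 3, 6, 8, 11, 12, 18, 21, 26, 30}


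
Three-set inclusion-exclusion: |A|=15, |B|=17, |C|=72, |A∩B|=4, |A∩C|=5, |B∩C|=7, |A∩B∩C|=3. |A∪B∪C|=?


|A∪B∪C| = |A|+|B|+|C| - |A∩B|-|A∩C|-|B∩C| + |A∩B∩C|
= 15+17+72 - 4-5-7 + 3
= 104 - 16 + 3
= 91

|A ∪ B ∪ C| = 91


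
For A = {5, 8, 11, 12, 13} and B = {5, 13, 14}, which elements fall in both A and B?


A = {5, 8, 11, 12, 13}
B = {5, 13, 14}
Region: in both A and B
Elements: {5, 13}

Elements in both A and B: {5, 13}


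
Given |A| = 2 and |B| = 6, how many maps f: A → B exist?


Each of |A| = 2 inputs maps to any of |B| = 6 outputs.
# functions = |B|^|A| = 6^2
= 36

Number of functions = 36


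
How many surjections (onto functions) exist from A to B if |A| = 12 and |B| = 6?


n = |A| = 12, k = |B| = 6. Surjections via inclusion-exclusion:
S(n,k) = Σ(-1)^i × C(k,i) × (k-i)^n, i=0 to k
i=0: (-1)^0×C(6,0)×6^12 = 2176782336
i=1: (-1)^1×C(6,1)×5^12 = -1464843750
i=2: (-1)^2×C(6,2)×4^12 = 251658240
i=3: (-1)^3×C(6,3)×3^12 = -10628820
i=4: (-1)^4×C(6,4)×2^12 = 61440
i=5: (-1)^5×C(6,5)×1^12 = -6
i=6: (-1)^6×C(6,6)×0^12 = 0
Total = 953029440

Number of surjections = 953029440


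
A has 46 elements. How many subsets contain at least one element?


Total subsets = 2^n = 2^46 = 70368744177664
Non-empty subsets exclude the empty set: 2^n - 1
= 70368744177664 - 1
= 70368744177663

Number of non-empty subsets = 70368744177663


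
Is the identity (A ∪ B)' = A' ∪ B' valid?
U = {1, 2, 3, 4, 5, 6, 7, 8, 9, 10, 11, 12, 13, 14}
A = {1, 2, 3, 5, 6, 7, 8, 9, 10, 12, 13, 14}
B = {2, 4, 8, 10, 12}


LHS: A ∪ B = {1, 2, 3, 4, 5, 6, 7, 8, 9, 10, 12, 13, 14}
(A ∪ B)' = U \ (A ∪ B) = {11}
A' = {4, 11}, B' = {1, 3, 5, 6, 7, 9, 11, 13, 14}
Claimed RHS: A' ∪ B' = {1, 3, 4, 5, 6, 7, 9, 11, 13, 14}
Identity is INVALID: LHS = {11} but the RHS claimed here equals {1, 3, 4, 5, 6, 7, 9, 11, 13, 14}. The correct form is (A ∪ B)' = A' ∩ B'.

Identity is invalid: (A ∪ B)' = {11} but A' ∪ B' = {1, 3, 4, 5, 6, 7, 9, 11, 13, 14}. The correct De Morgan law is (A ∪ B)' = A' ∩ B'.


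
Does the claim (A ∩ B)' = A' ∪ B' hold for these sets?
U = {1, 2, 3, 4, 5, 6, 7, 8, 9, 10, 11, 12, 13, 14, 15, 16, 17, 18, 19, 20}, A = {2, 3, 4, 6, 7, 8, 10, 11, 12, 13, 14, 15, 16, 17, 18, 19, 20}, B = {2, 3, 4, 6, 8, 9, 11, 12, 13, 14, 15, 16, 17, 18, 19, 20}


LHS: A ∩ B = {2, 3, 4, 6, 8, 11, 12, 13, 14, 15, 16, 17, 18, 19, 20}
(A ∩ B)' = U \ (A ∩ B) = {1, 5, 7, 9, 10}
A' = {1, 5, 9}, B' = {1, 5, 7, 10}
Claimed RHS: A' ∪ B' = {1, 5, 7, 9, 10}
Identity is VALID: LHS = RHS = {1, 5, 7, 9, 10} ✓

Identity is valid. (A ∩ B)' = A' ∪ B' = {1, 5, 7, 9, 10}


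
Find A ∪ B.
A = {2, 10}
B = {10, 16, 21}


A ∪ B = all elements in A or B (or both)
A = {2, 10}
B = {10, 16, 21}
A ∪ B = {2, 10, 16, 21}

A ∪ B = {2, 10, 16, 21}


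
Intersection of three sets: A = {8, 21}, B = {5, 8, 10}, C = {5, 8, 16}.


A ∩ B = {8}
(A ∩ B) ∩ C = {8}

A ∩ B ∩ C = {8}


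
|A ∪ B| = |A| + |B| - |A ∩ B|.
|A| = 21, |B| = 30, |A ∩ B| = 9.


|A ∪ B| = |A| + |B| - |A ∩ B|
= 21 + 30 - 9
= 42

|A ∪ B| = 42


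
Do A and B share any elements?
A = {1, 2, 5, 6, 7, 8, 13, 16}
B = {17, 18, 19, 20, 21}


Disjoint means A ∩ B = ∅.
A ∩ B = ∅
A ∩ B = ∅, so A and B are disjoint.

No — A and B share no elements (A ∩ B = ∅), so they are disjoint


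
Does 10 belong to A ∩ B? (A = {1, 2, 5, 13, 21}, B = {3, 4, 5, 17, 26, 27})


A = {1, 2, 5, 13, 21}, B = {3, 4, 5, 17, 26, 27}
A ∩ B = elements in both A and B
A ∩ B = {5}
Checking if 10 ∈ A ∩ B
10 is not in A ∩ B → False

10 ∉ A ∩ B


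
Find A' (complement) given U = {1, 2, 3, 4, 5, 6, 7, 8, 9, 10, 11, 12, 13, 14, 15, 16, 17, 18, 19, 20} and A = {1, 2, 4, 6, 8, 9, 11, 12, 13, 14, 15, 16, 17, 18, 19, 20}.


Aᶜ = U \ A = elements in U but not in A
U = {1, 2, 3, 4, 5, 6, 7, 8, 9, 10, 11, 12, 13, 14, 15, 16, 17, 18, 19, 20}
A = {1, 2, 4, 6, 8, 9, 11, 12, 13, 14, 15, 16, 17, 18, 19, 20}
Aᶜ = {3, 5, 7, 10}

Aᶜ = {3, 5, 7, 10}


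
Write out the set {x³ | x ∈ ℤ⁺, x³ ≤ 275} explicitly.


Checking each candidate:
Condition: positive perfect cubes ≤ 275
Result = {1, 8, 27, 64, 125, 216}

{1, 8, 27, 64, 125, 216}


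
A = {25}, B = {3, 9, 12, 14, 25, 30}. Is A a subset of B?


A ⊆ B means every element of A is in B.
All elements of A are in B.
So A ⊆ B.

Yes, A ⊆ B


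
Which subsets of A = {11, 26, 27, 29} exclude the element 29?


A subset of A that omits 29 is a subset of A \ {29}, so there are 2^(n-1) = 2^3 = 8 of them.
Subsets excluding 29: ∅, {11}, {26}, {27}, {11, 26}, {11, 27}, {26, 27}, {11, 26, 27}

Subsets excluding 29 (8 total): ∅, {11}, {26}, {27}, {11, 26}, {11, 27}, {26, 27}, {11, 26, 27}


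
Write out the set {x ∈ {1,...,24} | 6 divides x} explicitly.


Checking each candidate:
Condition: multiples of 6 in {1,...,24}
Result = {6, 12, 18, 24}

{6, 12, 18, 24}


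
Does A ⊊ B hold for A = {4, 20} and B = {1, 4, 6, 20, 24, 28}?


A ⊂ B requires: A ⊆ B AND A ≠ B.
A ⊆ B? Yes
A = B? No
A ⊂ B: Yes (A is a proper subset of B)

Yes, A ⊂ B


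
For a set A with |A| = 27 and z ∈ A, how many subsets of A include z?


Subsets of A containing z correspond to subsets of A \ {z}, which has 26 elements.
Count = 2^(n-1) = 2^26
= 67108864

Number of subsets containing z = 67108864


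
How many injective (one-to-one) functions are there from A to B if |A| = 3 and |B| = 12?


An injection sends each of |A| = 3 inputs to a distinct output in B.
# injections = |B|·(|B|-1)·…·(|B|-|A|+1) = 12! / (12 - 3)!
= 12 × 11 × 10
= 1320

Number of injections = 1320


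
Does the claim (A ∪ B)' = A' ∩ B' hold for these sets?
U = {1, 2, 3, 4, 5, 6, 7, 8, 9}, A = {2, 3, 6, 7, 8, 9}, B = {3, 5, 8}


LHS: A ∪ B = {2, 3, 5, 6, 7, 8, 9}
(A ∪ B)' = U \ (A ∪ B) = {1, 4}
A' = {1, 4, 5}, B' = {1, 2, 4, 6, 7, 9}
Claimed RHS: A' ∩ B' = {1, 4}
Identity is VALID: LHS = RHS = {1, 4} ✓

Identity is valid. (A ∪ B)' = A' ∩ B' = {1, 4}


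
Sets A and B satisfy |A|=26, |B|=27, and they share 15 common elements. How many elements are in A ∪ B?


|A ∪ B| = |A| + |B| - |A ∩ B|
= 26 + 27 - 15
= 38

|A ∪ B| = 38


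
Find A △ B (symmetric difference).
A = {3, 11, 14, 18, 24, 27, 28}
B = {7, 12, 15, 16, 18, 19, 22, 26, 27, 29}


A △ B = (A \ B) ∪ (B \ A) = elements in exactly one of A or B
A \ B = {3, 11, 14, 24, 28}
B \ A = {7, 12, 15, 16, 19, 22, 26, 29}
A △ B = {3, 7, 11, 12, 14, 15, 16, 19, 22, 24, 26, 28, 29}

A △ B = {3, 7, 11, 12, 14, 15, 16, 19, 22, 24, 26, 28, 29}


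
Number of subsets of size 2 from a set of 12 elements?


C(n,k) = n! / (k!(n-k)!)
C(12,2) = 12! / (2!10!)
= 66

C(12,2) = 66


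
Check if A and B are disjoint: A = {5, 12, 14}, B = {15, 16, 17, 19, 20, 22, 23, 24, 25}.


Disjoint means A ∩ B = ∅.
A ∩ B = ∅
A ∩ B = ∅, so A and B are disjoint.

Yes, A and B are disjoint


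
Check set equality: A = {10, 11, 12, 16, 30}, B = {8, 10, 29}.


Two sets are equal iff they have exactly the same elements.
A = {10, 11, 12, 16, 30}
B = {8, 10, 29}
Differences: {8, 11, 12, 16, 29, 30}
A ≠ B

No, A ≠ B


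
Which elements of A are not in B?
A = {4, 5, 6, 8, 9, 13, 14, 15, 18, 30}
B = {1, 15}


A \ B = elements in A but not in B
A = {4, 5, 6, 8, 9, 13, 14, 15, 18, 30}
B = {1, 15}
Remove from A any elements in B
A \ B = {4, 5, 6, 8, 9, 13, 14, 18, 30}

A \ B = {4, 5, 6, 8, 9, 13, 14, 18, 30}


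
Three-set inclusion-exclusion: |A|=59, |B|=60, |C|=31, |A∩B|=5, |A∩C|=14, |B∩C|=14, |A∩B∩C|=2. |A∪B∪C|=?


|A∪B∪C| = |A|+|B|+|C| - |A∩B|-|A∩C|-|B∩C| + |A∩B∩C|
= 59+60+31 - 5-14-14 + 2
= 150 - 33 + 2
= 119

|A ∪ B ∪ C| = 119


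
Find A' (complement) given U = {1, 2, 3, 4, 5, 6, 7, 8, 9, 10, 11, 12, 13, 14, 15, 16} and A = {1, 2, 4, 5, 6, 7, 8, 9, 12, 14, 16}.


Aᶜ = U \ A = elements in U but not in A
U = {1, 2, 3, 4, 5, 6, 7, 8, 9, 10, 11, 12, 13, 14, 15, 16}
A = {1, 2, 4, 5, 6, 7, 8, 9, 12, 14, 16}
Aᶜ = {3, 10, 11, 13, 15}

Aᶜ = {3, 10, 11, 13, 15}


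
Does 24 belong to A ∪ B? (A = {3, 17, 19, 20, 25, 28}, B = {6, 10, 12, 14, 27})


A = {3, 17, 19, 20, 25, 28}, B = {6, 10, 12, 14, 27}
A ∪ B = all elements in A or B
A ∪ B = {3, 6, 10, 12, 14, 17, 19, 20, 25, 27, 28}
Checking if 24 ∈ A ∪ B
24 is not in A ∪ B → False

24 ∉ A ∪ B


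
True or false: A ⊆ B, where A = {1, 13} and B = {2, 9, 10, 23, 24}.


A ⊆ B means every element of A is in B.
Elements in A not in B: {1, 13}
So A ⊄ B.

No, A ⊄ B


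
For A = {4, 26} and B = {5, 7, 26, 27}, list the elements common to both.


A ∩ B = elements in both A and B
A = {4, 26}
B = {5, 7, 26, 27}
A ∩ B = {26}

A ∩ B = {26}


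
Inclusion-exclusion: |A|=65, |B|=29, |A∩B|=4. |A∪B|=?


|A ∪ B| = |A| + |B| - |A ∩ B|
= 65 + 29 - 4
= 90

|A ∪ B| = 90


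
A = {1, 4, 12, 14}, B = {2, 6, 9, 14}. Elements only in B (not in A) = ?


A = {1, 4, 12, 14}
B = {2, 6, 9, 14}
Region: only in B (not in A)
Elements: {2, 6, 9}

Elements only in B (not in A): {2, 6, 9}


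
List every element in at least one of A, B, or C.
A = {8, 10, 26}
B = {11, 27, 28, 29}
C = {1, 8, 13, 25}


A ∪ B = {8, 10, 11, 26, 27, 28, 29}
(A ∪ B) ∪ C = {1, 8, 10, 11, 13, 25, 26, 27, 28, 29}

A ∪ B ∪ C = {1, 8, 10, 11, 13, 25, 26, 27, 28, 29}


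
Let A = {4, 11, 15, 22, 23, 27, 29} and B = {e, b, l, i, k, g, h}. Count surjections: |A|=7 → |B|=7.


n = |A| = 7, k = |B| = 7. Surjections via inclusion-exclusion:
S(n,k) = Σ(-1)^i × C(k,i) × (k-i)^n, i=0 to k
i=0: (-1)^0×C(7,0)×7^7 = 823543
i=1: (-1)^1×C(7,1)×6^7 = -1959552
i=2: (-1)^2×C(7,2)×5^7 = 1640625
i=3: (-1)^3×C(7,3)×4^7 = -573440
i=4: (-1)^4×C(7,4)×3^7 = 76545
i=5: (-1)^5×C(7,5)×2^7 = -2688
i=6: (-1)^6×C(7,6)×1^7 = 7
i=7: (-1)^7×C(7,7)×0^7 = 0
Total = 5040

Number of surjections = 5040


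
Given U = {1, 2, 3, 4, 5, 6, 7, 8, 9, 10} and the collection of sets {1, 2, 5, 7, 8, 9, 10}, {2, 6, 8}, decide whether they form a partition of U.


A partition requires: (1) non-empty parts, (2) pairwise disjoint, (3) union = U
Parts: {1, 2, 5, 7, 8, 9, 10}, {2, 6, 8}
Union of parts: {1, 2, 5, 6, 7, 8, 9, 10}
U = {1, 2, 3, 4, 5, 6, 7, 8, 9, 10}
All non-empty? True
Pairwise disjoint? False
Covers U? False

No, not a valid partition


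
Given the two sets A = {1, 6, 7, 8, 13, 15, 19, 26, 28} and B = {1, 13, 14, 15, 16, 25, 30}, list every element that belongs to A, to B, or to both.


A ∪ B = all elements in A or B (or both)
A = {1, 6, 7, 8, 13, 15, 19, 26, 28}
B = {1, 13, 14, 15, 16, 25, 30}
A ∪ B = {1, 6, 7, 8, 13, 14, 15, 16, 19, 25, 26, 28, 30}

A ∪ B = {1, 6, 7, 8, 13, 14, 15, 16, 19, 25, 26, 28, 30}


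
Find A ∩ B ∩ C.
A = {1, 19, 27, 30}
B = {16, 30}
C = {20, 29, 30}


A ∩ B = {30}
(A ∩ B) ∩ C = {30}

A ∩ B ∩ C = {30}


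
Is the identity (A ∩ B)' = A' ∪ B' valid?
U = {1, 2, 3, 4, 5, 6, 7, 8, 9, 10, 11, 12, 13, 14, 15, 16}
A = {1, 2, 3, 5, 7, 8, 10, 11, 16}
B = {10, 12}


LHS: A ∩ B = {10}
(A ∩ B)' = U \ (A ∩ B) = {1, 2, 3, 4, 5, 6, 7, 8, 9, 11, 12, 13, 14, 15, 16}
A' = {4, 6, 9, 12, 13, 14, 15}, B' = {1, 2, 3, 4, 5, 6, 7, 8, 9, 11, 13, 14, 15, 16}
Claimed RHS: A' ∪ B' = {1, 2, 3, 4, 5, 6, 7, 8, 9, 11, 12, 13, 14, 15, 16}
Identity is VALID: LHS = RHS = {1, 2, 3, 4, 5, 6, 7, 8, 9, 11, 12, 13, 14, 15, 16} ✓

Identity is valid. (A ∩ B)' = A' ∪ B' = {1, 2, 3, 4, 5, 6, 7, 8, 9, 11, 12, 13, 14, 15, 16}


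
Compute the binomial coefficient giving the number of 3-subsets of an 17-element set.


C(n,k) = n! / (k!(n-k)!)
C(17,3) = 17! / (3!14!)
= 680

C(17,3) = 680


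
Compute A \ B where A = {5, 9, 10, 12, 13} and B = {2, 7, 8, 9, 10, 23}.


A \ B = elements in A but not in B
A = {5, 9, 10, 12, 13}
B = {2, 7, 8, 9, 10, 23}
Remove from A any elements in B
A \ B = {5, 12, 13}

A \ B = {5, 12, 13}


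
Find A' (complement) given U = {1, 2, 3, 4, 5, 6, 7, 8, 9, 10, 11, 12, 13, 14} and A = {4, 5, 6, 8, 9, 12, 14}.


Aᶜ = U \ A = elements in U but not in A
U = {1, 2, 3, 4, 5, 6, 7, 8, 9, 10, 11, 12, 13, 14}
A = {4, 5, 6, 8, 9, 12, 14}
Aᶜ = {1, 2, 3, 7, 10, 11, 13}

Aᶜ = {1, 2, 3, 7, 10, 11, 13}


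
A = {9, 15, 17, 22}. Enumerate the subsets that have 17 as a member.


A subset of A contains 17 iff the remaining 3 elements form any subset of A \ {17}.
Count: 2^(n-1) = 2^3 = 8
Subsets containing 17: {17}, {9, 17}, {15, 17}, {17, 22}, {9, 15, 17}, {9, 17, 22}, {15, 17, 22}, {9, 15, 17, 22}

Subsets containing 17 (8 total): {17}, {9, 17}, {15, 17}, {17, 22}, {9, 15, 17}, {9, 17, 22}, {15, 17, 22}, {9, 15, 17, 22}


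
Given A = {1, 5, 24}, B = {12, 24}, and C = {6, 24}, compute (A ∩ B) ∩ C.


A ∩ B = {24}
(A ∩ B) ∩ C = {24}

A ∩ B ∩ C = {24}


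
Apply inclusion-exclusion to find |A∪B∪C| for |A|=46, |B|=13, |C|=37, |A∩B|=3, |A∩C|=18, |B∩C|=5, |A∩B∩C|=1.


|A∪B∪C| = |A|+|B|+|C| - |A∩B|-|A∩C|-|B∩C| + |A∩B∩C|
= 46+13+37 - 3-18-5 + 1
= 96 - 26 + 1
= 71

|A ∪ B ∪ C| = 71


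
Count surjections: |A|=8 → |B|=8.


n = |A| = 8, k = |B| = 8. Surjections via inclusion-exclusion:
S(n,k) = Σ(-1)^i × C(k,i) × (k-i)^n, i=0 to k
i=0: (-1)^0×C(8,0)×8^8 = 16777216
i=1: (-1)^1×C(8,1)×7^8 = -46118408
i=2: (-1)^2×C(8,2)×6^8 = 47029248
i=3: (-1)^3×C(8,3)×5^8 = -21875000
i=4: (-1)^4×C(8,4)×4^8 = 4587520
i=5: (-1)^5×C(8,5)×3^8 = -367416
i=6: (-1)^6×C(8,6)×2^8 = 7168
i=7: (-1)^7×C(8,7)×1^8 = -8
i=8: (-1)^8×C(8,8)×0^8 = 0
Total = 40320

Number of surjections = 40320


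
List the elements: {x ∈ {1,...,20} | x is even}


Checking each candidate:
Condition: even numbers in {1,...,20}
Result = {2, 4, 6, 8, 10, 12, 14, 16, 18, 20}

{2, 4, 6, 8, 10, 12, 14, 16, 18, 20}


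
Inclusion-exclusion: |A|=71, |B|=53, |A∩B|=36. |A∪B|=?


|A ∪ B| = |A| + |B| - |A ∩ B|
= 71 + 53 - 36
= 88

|A ∪ B| = 88


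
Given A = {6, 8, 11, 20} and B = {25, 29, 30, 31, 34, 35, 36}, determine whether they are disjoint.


Disjoint means A ∩ B = ∅.
A ∩ B = ∅
A ∩ B = ∅, so A and B are disjoint.

Yes, A and B are disjoint


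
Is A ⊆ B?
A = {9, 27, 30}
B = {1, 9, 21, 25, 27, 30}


A ⊆ B means every element of A is in B.
All elements of A are in B.
So A ⊆ B.

Yes, A ⊆ B


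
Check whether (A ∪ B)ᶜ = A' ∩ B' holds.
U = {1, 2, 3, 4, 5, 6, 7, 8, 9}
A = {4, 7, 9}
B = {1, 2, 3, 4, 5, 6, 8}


LHS: A ∪ B = {1, 2, 3, 4, 5, 6, 7, 8, 9}
(A ∪ B)' = U \ (A ∪ B) = ∅
A' = {1, 2, 3, 5, 6, 8}, B' = {7, 9}
Claimed RHS: A' ∩ B' = ∅
Identity is VALID: LHS = RHS = ∅ ✓

Identity is valid. (A ∪ B)' = A' ∩ B' = ∅


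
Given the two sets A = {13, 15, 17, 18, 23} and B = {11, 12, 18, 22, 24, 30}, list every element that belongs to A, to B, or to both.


A ∪ B = all elements in A or B (or both)
A = {13, 15, 17, 18, 23}
B = {11, 12, 18, 22, 24, 30}
A ∪ B = {11, 12, 13, 15, 17, 18, 22, 23, 24, 30}

A ∪ B = {11, 12, 13, 15, 17, 18, 22, 23, 24, 30}


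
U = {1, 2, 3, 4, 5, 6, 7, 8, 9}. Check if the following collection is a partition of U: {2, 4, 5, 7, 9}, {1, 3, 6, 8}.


A partition requires: (1) non-empty parts, (2) pairwise disjoint, (3) union = U
Parts: {2, 4, 5, 7, 9}, {1, 3, 6, 8}
Union of parts: {1, 2, 3, 4, 5, 6, 7, 8, 9}
U = {1, 2, 3, 4, 5, 6, 7, 8, 9}
All non-empty? True
Pairwise disjoint? True
Covers U? True

Yes, valid partition


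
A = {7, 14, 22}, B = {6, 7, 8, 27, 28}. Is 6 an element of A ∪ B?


A = {7, 14, 22}, B = {6, 7, 8, 27, 28}
A ∪ B = all elements in A or B
A ∪ B = {6, 7, 8, 14, 22, 27, 28}
Checking if 6 ∈ A ∪ B
6 is in A ∪ B → True

6 ∈ A ∪ B


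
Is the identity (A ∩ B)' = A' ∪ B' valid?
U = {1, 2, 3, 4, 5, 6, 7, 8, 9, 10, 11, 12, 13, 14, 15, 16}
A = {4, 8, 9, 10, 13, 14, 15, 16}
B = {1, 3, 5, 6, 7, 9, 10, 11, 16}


LHS: A ∩ B = {9, 10, 16}
(A ∩ B)' = U \ (A ∩ B) = {1, 2, 3, 4, 5, 6, 7, 8, 11, 12, 13, 14, 15}
A' = {1, 2, 3, 5, 6, 7, 11, 12}, B' = {2, 4, 8, 12, 13, 14, 15}
Claimed RHS: A' ∪ B' = {1, 2, 3, 4, 5, 6, 7, 8, 11, 12, 13, 14, 15}
Identity is VALID: LHS = RHS = {1, 2, 3, 4, 5, 6, 7, 8, 11, 12, 13, 14, 15} ✓

Identity is valid. (A ∩ B)' = A' ∪ B' = {1, 2, 3, 4, 5, 6, 7, 8, 11, 12, 13, 14, 15}


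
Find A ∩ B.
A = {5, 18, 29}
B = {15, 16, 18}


A ∩ B = elements in both A and B
A = {5, 18, 29}
B = {15, 16, 18}
A ∩ B = {18}

A ∩ B = {18}


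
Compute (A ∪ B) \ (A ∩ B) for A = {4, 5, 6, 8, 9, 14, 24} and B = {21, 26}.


A △ B = (A \ B) ∪ (B \ A) = elements in exactly one of A or B
A \ B = {4, 5, 6, 8, 9, 14, 24}
B \ A = {21, 26}
A △ B = {4, 5, 6, 8, 9, 14, 21, 24, 26}

A △ B = {4, 5, 6, 8, 9, 14, 21, 24, 26}


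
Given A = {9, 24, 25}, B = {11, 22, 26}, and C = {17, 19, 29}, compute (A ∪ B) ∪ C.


A ∪ B = {9, 11, 22, 24, 25, 26}
(A ∪ B) ∪ C = {9, 11, 17, 19, 22, 24, 25, 26, 29}

A ∪ B ∪ C = {9, 11, 17, 19, 22, 24, 25, 26, 29}


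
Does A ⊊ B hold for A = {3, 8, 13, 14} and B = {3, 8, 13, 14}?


A ⊂ B requires: A ⊆ B AND A ≠ B.
A ⊆ B? Yes
A = B? Yes
A = B, so A is not a PROPER subset.

No, A is not a proper subset of B


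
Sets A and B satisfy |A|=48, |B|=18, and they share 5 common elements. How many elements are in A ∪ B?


|A ∪ B| = |A| + |B| - |A ∩ B|
= 48 + 18 - 5
= 61

|A ∪ B| = 61


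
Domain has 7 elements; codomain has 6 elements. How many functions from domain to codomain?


Each of |A| = 7 inputs maps to any of |B| = 6 outputs.
# functions = |B|^|A| = 6^7
= 279936

Number of functions = 279936


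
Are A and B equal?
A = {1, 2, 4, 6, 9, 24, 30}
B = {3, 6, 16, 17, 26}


Two sets are equal iff they have exactly the same elements.
A = {1, 2, 4, 6, 9, 24, 30}
B = {3, 6, 16, 17, 26}
Differences: {1, 2, 3, 4, 9, 16, 17, 24, 26, 30}
A ≠ B

No, A ≠ B


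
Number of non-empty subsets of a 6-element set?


Total subsets = 2^n = 2^6 = 64
Non-empty subsets exclude the empty set: 2^n - 1
= 64 - 1
= 63

Number of non-empty subsets = 63


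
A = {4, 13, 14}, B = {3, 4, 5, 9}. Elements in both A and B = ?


A = {4, 13, 14}
B = {3, 4, 5, 9}
Region: in both A and B
Elements: {4}

Elements in both A and B: {4}


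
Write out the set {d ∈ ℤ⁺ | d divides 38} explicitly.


Checking each candidate:
Condition: positive divisors of 38
Result = {1, 2, 19, 38}

{1, 2, 19, 38}


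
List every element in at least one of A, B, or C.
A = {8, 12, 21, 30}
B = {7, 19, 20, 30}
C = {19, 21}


A ∪ B = {7, 8, 12, 19, 20, 21, 30}
(A ∪ B) ∪ C = {7, 8, 12, 19, 20, 21, 30}

A ∪ B ∪ C = {7, 8, 12, 19, 20, 21, 30}


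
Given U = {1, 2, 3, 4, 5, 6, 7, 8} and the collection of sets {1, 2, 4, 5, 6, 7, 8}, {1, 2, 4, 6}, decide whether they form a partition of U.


A partition requires: (1) non-empty parts, (2) pairwise disjoint, (3) union = U
Parts: {1, 2, 4, 5, 6, 7, 8}, {1, 2, 4, 6}
Union of parts: {1, 2, 4, 5, 6, 7, 8}
U = {1, 2, 3, 4, 5, 6, 7, 8}
All non-empty? True
Pairwise disjoint? False
Covers U? False

No, not a valid partition


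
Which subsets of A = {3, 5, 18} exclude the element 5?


A subset of A that omits 5 is a subset of A \ {5}, so there are 2^(n-1) = 2^2 = 4 of them.
Subsets excluding 5: ∅, {3}, {18}, {3, 18}

Subsets excluding 5 (4 total): ∅, {3}, {18}, {3, 18}


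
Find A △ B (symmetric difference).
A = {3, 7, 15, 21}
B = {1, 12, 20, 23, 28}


A △ B = (A \ B) ∪ (B \ A) = elements in exactly one of A or B
A \ B = {3, 7, 15, 21}
B \ A = {1, 12, 20, 23, 28}
A △ B = {1, 3, 7, 12, 15, 20, 21, 23, 28}

A △ B = {1, 3, 7, 12, 15, 20, 21, 23, 28}


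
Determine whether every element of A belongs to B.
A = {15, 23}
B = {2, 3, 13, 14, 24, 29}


A ⊆ B means every element of A is in B.
Elements in A not in B: {15, 23}
So A ⊄ B.

No, A ⊄ B


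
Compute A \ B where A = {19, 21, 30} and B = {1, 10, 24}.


A \ B = elements in A but not in B
A = {19, 21, 30}
B = {1, 10, 24}
Remove from A any elements in B
A \ B = {19, 21, 30}

A \ B = {19, 21, 30}


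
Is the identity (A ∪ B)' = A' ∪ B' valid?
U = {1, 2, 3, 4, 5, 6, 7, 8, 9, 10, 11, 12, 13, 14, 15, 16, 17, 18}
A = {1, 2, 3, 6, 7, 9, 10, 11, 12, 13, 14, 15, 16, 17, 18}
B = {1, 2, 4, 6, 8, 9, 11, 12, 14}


LHS: A ∪ B = {1, 2, 3, 4, 6, 7, 8, 9, 10, 11, 12, 13, 14, 15, 16, 17, 18}
(A ∪ B)' = U \ (A ∪ B) = {5}
A' = {4, 5, 8}, B' = {3, 5, 7, 10, 13, 15, 16, 17, 18}
Claimed RHS: A' ∪ B' = {3, 4, 5, 7, 8, 10, 13, 15, 16, 17, 18}
Identity is INVALID: LHS = {5} but the RHS claimed here equals {3, 4, 5, 7, 8, 10, 13, 15, 16, 17, 18}. The correct form is (A ∪ B)' = A' ∩ B'.

Identity is invalid: (A ∪ B)' = {5} but A' ∪ B' = {3, 4, 5, 7, 8, 10, 13, 15, 16, 17, 18}. The correct De Morgan law is (A ∪ B)' = A' ∩ B'.


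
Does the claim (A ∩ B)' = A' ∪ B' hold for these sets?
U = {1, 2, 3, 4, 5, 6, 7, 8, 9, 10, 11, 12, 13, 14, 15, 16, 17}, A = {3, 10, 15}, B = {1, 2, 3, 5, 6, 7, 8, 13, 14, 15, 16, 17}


LHS: A ∩ B = {3, 15}
(A ∩ B)' = U \ (A ∩ B) = {1, 2, 4, 5, 6, 7, 8, 9, 10, 11, 12, 13, 14, 16, 17}
A' = {1, 2, 4, 5, 6, 7, 8, 9, 11, 12, 13, 14, 16, 17}, B' = {4, 9, 10, 11, 12}
Claimed RHS: A' ∪ B' = {1, 2, 4, 5, 6, 7, 8, 9, 10, 11, 12, 13, 14, 16, 17}
Identity is VALID: LHS = RHS = {1, 2, 4, 5, 6, 7, 8, 9, 10, 11, 12, 13, 14, 16, 17} ✓

Identity is valid. (A ∩ B)' = A' ∪ B' = {1, 2, 4, 5, 6, 7, 8, 9, 10, 11, 12, 13, 14, 16, 17}


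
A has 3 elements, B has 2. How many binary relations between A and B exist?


A relation from A to B is any subset of A × B.
|A × B| = 3 × 2 = 6
# relations = 2^|A × B| = 2^6 = 64

Number of relations = 64


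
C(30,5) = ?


C(n,k) = n! / (k!(n-k)!)
C(30,5) = 30! / (5!25!)
= 142506

C(30,5) = 142506


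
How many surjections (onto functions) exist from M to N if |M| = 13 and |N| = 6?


n = |M| = 13, k = |N| = 6. Surjections via inclusion-exclusion:
S(n,k) = Σ(-1)^i × C(k,i) × (k-i)^n, i=0 to k
i=0: (-1)^0×C(6,0)×6^13 = 13060694016
i=1: (-1)^1×C(6,1)×5^13 = -7324218750
i=2: (-1)^2×C(6,2)×4^13 = 1006632960
i=3: (-1)^3×C(6,3)×3^13 = -31886460
i=4: (-1)^4×C(6,4)×2^13 = 122880
i=5: (-1)^5×C(6,5)×1^13 = -6
i=6: (-1)^6×C(6,6)×0^13 = 0
Total = 6711344640

Number of surjections = 6711344640


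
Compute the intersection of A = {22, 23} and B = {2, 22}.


A ∩ B = elements in both A and B
A = {22, 23}
B = {2, 22}
A ∩ B = {22}

A ∩ B = {22}


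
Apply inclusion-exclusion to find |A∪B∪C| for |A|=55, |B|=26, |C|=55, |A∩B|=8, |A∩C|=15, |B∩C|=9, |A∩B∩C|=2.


|A∪B∪C| = |A|+|B|+|C| - |A∩B|-|A∩C|-|B∩C| + |A∩B∩C|
= 55+26+55 - 8-15-9 + 2
= 136 - 32 + 2
= 106

|A ∪ B ∪ C| = 106


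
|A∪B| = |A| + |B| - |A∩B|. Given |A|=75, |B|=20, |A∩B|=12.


|A ∪ B| = |A| + |B| - |A ∩ B|
= 75 + 20 - 12
= 83

|A ∪ B| = 83


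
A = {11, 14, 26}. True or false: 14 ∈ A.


A = {11, 14, 26}
Checking if 14 is in A
14 is in A → True

14 ∈ A


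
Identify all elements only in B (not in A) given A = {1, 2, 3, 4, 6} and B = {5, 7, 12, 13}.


A = {1, 2, 3, 4, 6}
B = {5, 7, 12, 13}
Region: only in B (not in A)
Elements: {5, 7, 12, 13}

Elements only in B (not in A): {5, 7, 12, 13}


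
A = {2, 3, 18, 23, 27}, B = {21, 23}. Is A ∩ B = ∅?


Disjoint means A ∩ B = ∅.
A ∩ B = {23}
A ∩ B ≠ ∅, so A and B are NOT disjoint.

No, A and B are not disjoint (A ∩ B = {23})


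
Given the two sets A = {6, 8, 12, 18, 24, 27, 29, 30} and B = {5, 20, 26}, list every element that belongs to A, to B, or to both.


A ∪ B = all elements in A or B (or both)
A = {6, 8, 12, 18, 24, 27, 29, 30}
B = {5, 20, 26}
A ∪ B = {5, 6, 8, 12, 18, 20, 24, 26, 27, 29, 30}

A ∪ B = {5, 6, 8, 12, 18, 20, 24, 26, 27, 29, 30}


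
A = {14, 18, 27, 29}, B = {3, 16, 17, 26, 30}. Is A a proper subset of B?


A ⊂ B requires: A ⊆ B AND A ≠ B.
A ⊆ B? No
A ⊄ B, so A is not a proper subset.

No, A is not a proper subset of B


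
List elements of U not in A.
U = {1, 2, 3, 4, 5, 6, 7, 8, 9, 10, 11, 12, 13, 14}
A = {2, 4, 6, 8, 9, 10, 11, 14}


Aᶜ = U \ A = elements in U but not in A
U = {1, 2, 3, 4, 5, 6, 7, 8, 9, 10, 11, 12, 13, 14}
A = {2, 4, 6, 8, 9, 10, 11, 14}
Aᶜ = {1, 3, 5, 7, 12, 13}

Aᶜ = {1, 3, 5, 7, 12, 13}


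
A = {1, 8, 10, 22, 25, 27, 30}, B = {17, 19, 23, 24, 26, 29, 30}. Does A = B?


Two sets are equal iff they have exactly the same elements.
A = {1, 8, 10, 22, 25, 27, 30}
B = {17, 19, 23, 24, 26, 29, 30}
Differences: {1, 8, 10, 17, 19, 22, 23, 24, 25, 26, 27, 29}
A ≠ B

No, A ≠ B


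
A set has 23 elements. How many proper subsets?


Total subsets = 2^n = 2^23 = 8388608
Proper subsets exclude the set itself: 2^n - 1
= 8388608 - 1
= 8388607

Number of proper subsets = 8388607


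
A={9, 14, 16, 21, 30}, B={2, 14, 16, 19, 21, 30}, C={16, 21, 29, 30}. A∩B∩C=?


A ∩ B = {14, 16, 21, 30}
(A ∩ B) ∩ C = {16, 21, 30}

A ∩ B ∩ C = {16, 21, 30}


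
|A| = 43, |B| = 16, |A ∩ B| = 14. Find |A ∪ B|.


|A ∪ B| = |A| + |B| - |A ∩ B|
= 43 + 16 - 14
= 45

|A ∪ B| = 45


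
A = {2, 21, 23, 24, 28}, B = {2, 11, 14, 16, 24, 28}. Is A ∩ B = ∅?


Disjoint means A ∩ B = ∅.
A ∩ B = {2, 24, 28}
A ∩ B ≠ ∅, so A and B are NOT disjoint.

No, A and B are not disjoint (A ∩ B = {2, 24, 28})


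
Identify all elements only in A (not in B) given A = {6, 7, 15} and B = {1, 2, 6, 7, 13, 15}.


A = {6, 7, 15}
B = {1, 2, 6, 7, 13, 15}
Region: only in A (not in B)
Elements: ∅

Elements only in A (not in B): ∅


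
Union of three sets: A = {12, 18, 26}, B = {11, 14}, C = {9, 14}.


A ∪ B = {11, 12, 14, 18, 26}
(A ∪ B) ∪ C = {9, 11, 12, 14, 18, 26}

A ∪ B ∪ C = {9, 11, 12, 14, 18, 26}


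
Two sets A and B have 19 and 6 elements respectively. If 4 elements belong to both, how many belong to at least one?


|A ∪ B| = |A| + |B| - |A ∩ B|
= 19 + 6 - 4
= 21

|A ∪ B| = 21


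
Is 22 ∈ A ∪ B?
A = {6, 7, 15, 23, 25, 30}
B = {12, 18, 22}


A = {6, 7, 15, 23, 25, 30}, B = {12, 18, 22}
A ∪ B = all elements in A or B
A ∪ B = {6, 7, 12, 15, 18, 22, 23, 25, 30}
Checking if 22 ∈ A ∪ B
22 is in A ∪ B → True

22 ∈ A ∪ B


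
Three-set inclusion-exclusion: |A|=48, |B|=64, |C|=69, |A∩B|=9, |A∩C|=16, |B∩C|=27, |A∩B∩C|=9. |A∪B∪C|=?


|A∪B∪C| = |A|+|B|+|C| - |A∩B|-|A∩C|-|B∩C| + |A∩B∩C|
= 48+64+69 - 9-16-27 + 9
= 181 - 52 + 9
= 138

|A ∪ B ∪ C| = 138


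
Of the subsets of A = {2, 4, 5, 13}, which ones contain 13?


A subset of A contains 13 iff the remaining 3 elements form any subset of A \ {13}.
Count: 2^(n-1) = 2^3 = 8
Subsets containing 13: {13}, {2, 13}, {4, 13}, {5, 13}, {2, 4, 13}, {2, 5, 13}, {4, 5, 13}, {2, 4, 5, 13}

Subsets containing 13 (8 total): {13}, {2, 13}, {4, 13}, {5, 13}, {2, 4, 13}, {2, 5, 13}, {4, 5, 13}, {2, 4, 5, 13}


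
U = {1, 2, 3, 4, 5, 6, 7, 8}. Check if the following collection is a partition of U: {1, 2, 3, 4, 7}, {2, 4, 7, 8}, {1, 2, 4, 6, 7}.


A partition requires: (1) non-empty parts, (2) pairwise disjoint, (3) union = U
Parts: {1, 2, 3, 4, 7}, {2, 4, 7, 8}, {1, 2, 4, 6, 7}
Union of parts: {1, 2, 3, 4, 6, 7, 8}
U = {1, 2, 3, 4, 5, 6, 7, 8}
All non-empty? True
Pairwise disjoint? False
Covers U? False

No, not a valid partition


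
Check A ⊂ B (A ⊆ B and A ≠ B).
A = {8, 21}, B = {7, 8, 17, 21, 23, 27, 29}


A ⊂ B requires: A ⊆ B AND A ≠ B.
A ⊆ B? Yes
A = B? No
A ⊂ B: Yes (A is a proper subset of B)

Yes, A ⊂ B


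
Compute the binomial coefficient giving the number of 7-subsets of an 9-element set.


C(n,k) = n! / (k!(n-k)!)
C(9,7) = 9! / (7!2!)
= 36

C(9,7) = 36


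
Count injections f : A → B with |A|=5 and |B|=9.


An injection sends each of |A| = 5 inputs to a distinct output in B.
# injections = |B|·(|B|-1)·…·(|B|-|A|+1) = 9! / (9 - 5)!
= 9 × 8 × 7 × 6 × 5
= 15120

Number of injections = 15120


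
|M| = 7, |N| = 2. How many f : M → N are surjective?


n = |M| = 7, k = |N| = 2. Surjections via inclusion-exclusion:
S(n,k) = Σ(-1)^i × C(k,i) × (k-i)^n, i=0 to k
i=0: (-1)^0×C(2,0)×2^7 = 128
i=1: (-1)^1×C(2,1)×1^7 = -2
i=2: (-1)^2×C(2,2)×0^7 = 0
Total = 126

Number of surjections = 126


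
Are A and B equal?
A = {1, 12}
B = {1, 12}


Two sets are equal iff they have exactly the same elements.
A = {1, 12}
B = {1, 12}
Same elements → A = B

Yes, A = B


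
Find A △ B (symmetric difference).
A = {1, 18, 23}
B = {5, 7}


A △ B = (A \ B) ∪ (B \ A) = elements in exactly one of A or B
A \ B = {1, 18, 23}
B \ A = {5, 7}
A △ B = {1, 5, 7, 18, 23}

A △ B = {1, 5, 7, 18, 23}


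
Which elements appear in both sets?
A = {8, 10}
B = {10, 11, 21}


A ∩ B = elements in both A and B
A = {8, 10}
B = {10, 11, 21}
A ∩ B = {10}

A ∩ B = {10}


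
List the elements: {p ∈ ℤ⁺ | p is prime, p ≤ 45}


Checking each candidate:
Condition: primes ≤ 45
Result = {2, 3, 5, 7, 11, 13, 17, 19, 23, 29, 31, 37, 41, 43}

{2, 3, 5, 7, 11, 13, 17, 19, 23, 29, 31, 37, 41, 43}


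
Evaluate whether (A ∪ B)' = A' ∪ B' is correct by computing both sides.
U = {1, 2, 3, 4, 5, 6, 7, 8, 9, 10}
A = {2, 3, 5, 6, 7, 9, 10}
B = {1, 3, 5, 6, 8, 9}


LHS: A ∪ B = {1, 2, 3, 5, 6, 7, 8, 9, 10}
(A ∪ B)' = U \ (A ∪ B) = {4}
A' = {1, 4, 8}, B' = {2, 4, 7, 10}
Claimed RHS: A' ∪ B' = {1, 2, 4, 7, 8, 10}
Identity is INVALID: LHS = {4} but the RHS claimed here equals {1, 2, 4, 7, 8, 10}. The correct form is (A ∪ B)' = A' ∩ B'.

Identity is invalid: (A ∪ B)' = {4} but A' ∪ B' = {1, 2, 4, 7, 8, 10}. The correct De Morgan law is (A ∪ B)' = A' ∩ B'.


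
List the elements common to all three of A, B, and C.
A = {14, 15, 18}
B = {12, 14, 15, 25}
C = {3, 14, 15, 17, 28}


A ∩ B = {14, 15}
(A ∩ B) ∩ C = {14, 15}

A ∩ B ∩ C = {14, 15}


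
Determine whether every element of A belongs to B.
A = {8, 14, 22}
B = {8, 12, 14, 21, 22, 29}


A ⊆ B means every element of A is in B.
All elements of A are in B.
So A ⊆ B.

Yes, A ⊆ B


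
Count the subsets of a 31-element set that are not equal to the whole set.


Total subsets = 2^n = 2^31 = 2147483648
Proper subsets exclude the set itself: 2^n - 1
= 2147483648 - 1
= 2147483647

Number of proper subsets = 2147483647


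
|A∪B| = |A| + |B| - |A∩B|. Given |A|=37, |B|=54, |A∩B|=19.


|A ∪ B| = |A| + |B| - |A ∩ B|
= 37 + 54 - 19
= 72

|A ∪ B| = 72


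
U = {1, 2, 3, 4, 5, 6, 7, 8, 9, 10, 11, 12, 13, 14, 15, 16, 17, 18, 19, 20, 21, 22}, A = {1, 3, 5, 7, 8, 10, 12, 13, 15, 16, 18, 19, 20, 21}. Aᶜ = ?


Aᶜ = U \ A = elements in U but not in A
U = {1, 2, 3, 4, 5, 6, 7, 8, 9, 10, 11, 12, 13, 14, 15, 16, 17, 18, 19, 20, 21, 22}
A = {1, 3, 5, 7, 8, 10, 12, 13, 15, 16, 18, 19, 20, 21}
Aᶜ = {2, 4, 6, 9, 11, 14, 17, 22}

Aᶜ = {2, 4, 6, 9, 11, 14, 17, 22}


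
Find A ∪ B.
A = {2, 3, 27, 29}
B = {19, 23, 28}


A ∪ B = all elements in A or B (or both)
A = {2, 3, 27, 29}
B = {19, 23, 28}
A ∪ B = {2, 3, 19, 23, 27, 28, 29}

A ∪ B = {2, 3, 19, 23, 27, 28, 29}


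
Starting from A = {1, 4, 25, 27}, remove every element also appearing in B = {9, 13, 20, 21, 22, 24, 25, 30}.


A \ B = elements in A but not in B
A = {1, 4, 25, 27}
B = {9, 13, 20, 21, 22, 24, 25, 30}
Remove from A any elements in B
A \ B = {1, 4, 27}

A \ B = {1, 4, 27}


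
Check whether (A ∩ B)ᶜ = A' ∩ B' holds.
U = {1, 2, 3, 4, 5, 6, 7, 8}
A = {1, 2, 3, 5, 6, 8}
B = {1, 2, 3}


LHS: A ∩ B = {1, 2, 3}
(A ∩ B)' = U \ (A ∩ B) = {4, 5, 6, 7, 8}
A' = {4, 7}, B' = {4, 5, 6, 7, 8}
Claimed RHS: A' ∩ B' = {4, 7}
Identity is INVALID: LHS = {4, 5, 6, 7, 8} but the RHS claimed here equals {4, 7}. The correct form is (A ∩ B)' = A' ∪ B'.

Identity is invalid: (A ∩ B)' = {4, 5, 6, 7, 8} but A' ∩ B' = {4, 7}. The correct De Morgan law is (A ∩ B)' = A' ∪ B'.
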